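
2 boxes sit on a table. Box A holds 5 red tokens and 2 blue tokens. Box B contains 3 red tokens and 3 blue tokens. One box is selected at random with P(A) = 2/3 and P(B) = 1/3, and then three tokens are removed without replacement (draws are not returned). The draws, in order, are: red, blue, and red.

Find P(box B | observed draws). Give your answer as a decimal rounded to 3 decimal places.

The likelihood of the observed sequence under each hypothesis: P(data | box A) = (5/7)(2/6)(4/5) = 0.19048; P(data | box B) = (3/6)(3/5)(2/4) = 0.15.
Multiplying each by its prior: 2/3 · 0.19048 = 0.12698, 1/3 · 0.15 = 0.05; summing to 0.17698.
Hence P(box B | data) = (0.05) / (0.17698) = 0.28251.

0.283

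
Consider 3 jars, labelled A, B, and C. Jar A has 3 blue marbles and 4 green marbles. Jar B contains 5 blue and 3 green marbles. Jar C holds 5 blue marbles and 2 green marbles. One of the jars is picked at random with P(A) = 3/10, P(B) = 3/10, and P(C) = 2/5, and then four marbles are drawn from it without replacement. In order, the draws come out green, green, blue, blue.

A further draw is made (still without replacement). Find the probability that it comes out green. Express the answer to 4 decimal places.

For each hypothesis, P(data | H) works out to: P(data | jar A) = (4/7)(3/6)(3/5)(2/4) = 0.085714; P(data | jar B) = (3/8)(2/7)(5/6)(4/5) = 0.071429; P(data | jar C) = (2/7)(1/6)(5/5)(4/4) = 0.047619.
The prior-weighted likelihoods are 3/10 · 0.085714 = 0.025714, 3/10 · 0.071429 = 0.021429, 2/5 · 0.047619 = 0.019048; with total 0.06619.
The posterior is then P(jar A | data) = 0.38849, P(jar B | data) = 0.32374, P(jar C | data) = 0.28777.
Averaging over the posterior, P(green next | data) = (2/3)(0.38849) + (1/4)(0.32374) + (0)(0.28777) = 0.33993.

0.3399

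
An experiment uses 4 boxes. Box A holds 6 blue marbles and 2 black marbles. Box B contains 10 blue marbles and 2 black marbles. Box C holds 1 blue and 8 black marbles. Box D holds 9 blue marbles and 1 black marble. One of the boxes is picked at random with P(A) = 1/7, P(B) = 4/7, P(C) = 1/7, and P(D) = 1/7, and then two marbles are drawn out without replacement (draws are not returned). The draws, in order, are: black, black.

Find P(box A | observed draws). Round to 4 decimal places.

Compute the likelihood of the observed sequence for each case: P(data | box A) = (2/8)(1/7) = 0.035714; P(data | box B) = (2/12)(1/11) = 0.015152; P(data | box C) = (8/9)(7/8) = 0.77778; P(data | box D) = (1/10)(0/9) = 0.
Multiplying each by its prior: 1/7 · 0.035714 = 0.005102, 4/7 · 0.015152 = 0.008658, 1/7 · 0.77778 = 0.11111, 1/7 · 0 = 0; with total 0.12487.
So P(box A | data) = (0.005102) / (0.12487) = 0.040858.

0.0409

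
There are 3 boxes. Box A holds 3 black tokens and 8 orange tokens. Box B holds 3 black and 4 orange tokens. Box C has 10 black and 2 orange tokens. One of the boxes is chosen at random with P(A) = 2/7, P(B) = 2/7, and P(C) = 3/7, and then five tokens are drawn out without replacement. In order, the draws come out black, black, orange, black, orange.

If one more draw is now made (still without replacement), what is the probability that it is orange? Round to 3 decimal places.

For each hypothesis, P(data | H) works out to: P(data | box A) = (3/11)(2/10)(8/9)(1/8)(7/7) = 0.0060606; P(data | box B) = (3/7)(2/6)(4/5)(1/4)(3/3) = 0.028571; P(data | box C) = (10/12)(9/11)(2/10)(8/9)(1/8) = 0.015152.
Multiplying each by its prior: 2/7 · 0.0060606 = 0.0017316, 2/7 · 0.028571 = 0.0081633, 3/7 · 0.015152 = 0.0064935; these sum to 0.016388.
Dividing through by the total gives posterior P(box A | data) = 0.10566, P(box B | data) = 0.49811, P(box C | data) = 0.39623.
Averaging over the posterior, P(orange next | data) = (1)(0.10566) + (1)(0.49811) + (0)(0.39623) = 0.60377.

0.604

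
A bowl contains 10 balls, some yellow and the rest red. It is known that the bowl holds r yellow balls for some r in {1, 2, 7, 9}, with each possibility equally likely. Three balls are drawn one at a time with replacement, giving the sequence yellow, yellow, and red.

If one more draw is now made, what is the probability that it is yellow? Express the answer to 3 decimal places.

0.681

Under each hypothesis, the probability of the observed sequence is: P(data | r = 1) = (1/10)(1/10)(9/10) = 0.009; P(data | r = 2) = (2/10)(2/10)(8/10) = 0.032; P(data | r = 7) = (7/10)(7/10)(3/10) = 0.147; P(data | r = 9) = (9/10)(9/10)(1/10) = 0.081.
Weighting by the prior gives 1/4 · 0.009 = 0.00225, 1/4 · 0.032 = 0.008, 1/4 · 0.147 = 0.03675, 1/4 · 0.081 = 0.02025; with total 0.06725.
The posterior is then P(r = 1 | data) = 0.033457, P(r = 2 | data) = 0.11896, P(r = 7 | data) = 0.54647, P(r = 9 | data) = 0.30112.
The predictive probability is P(yellow next | data) = (1/10)(0.033457) + (1/5)(0.11896) + (7/10)(0.54647) + (9/10)(0.30112) = 0.68067.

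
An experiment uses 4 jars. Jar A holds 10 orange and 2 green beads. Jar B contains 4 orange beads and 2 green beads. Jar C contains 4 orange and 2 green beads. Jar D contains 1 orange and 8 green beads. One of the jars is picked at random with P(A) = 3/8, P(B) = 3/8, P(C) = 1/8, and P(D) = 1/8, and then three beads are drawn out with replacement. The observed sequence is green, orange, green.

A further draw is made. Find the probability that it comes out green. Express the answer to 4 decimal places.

The likelihood of the observed sequence under each hypothesis: P(data | jar A) = (2/12)(10/12)(2/12) = 0.023148; P(data | jar B) = (2/6)(4/6)(2/6) = 0.074074; P(data | jar C) = (2/6)(4/6)(2/6) = 0.074074; P(data | jar D) = (8/9)(1/9)(8/9) = 0.087791.
Weighting by the prior gives 3/8 · 0.023148 = 0.0086806, 3/8 · 0.074074 = 0.027778, 1/8 · 0.074074 = 0.0092593, 1/8 · 0.087791 = 0.010974; these sum to 0.056692.
Dividing through by the total gives posterior P(jar A | data) = 0.15312, P(jar B | data) = 0.48998, P(jar C | data) = 0.16333, P(jar D | data) = 0.19357.
So P(green next | data) = Σ P(green next | H) P(H | data) = (1/6)(0.15312) + (1/3)(0.48998) + (1/3)(0.16333) + (8/9)(0.19357) = 0.41535.

0.4154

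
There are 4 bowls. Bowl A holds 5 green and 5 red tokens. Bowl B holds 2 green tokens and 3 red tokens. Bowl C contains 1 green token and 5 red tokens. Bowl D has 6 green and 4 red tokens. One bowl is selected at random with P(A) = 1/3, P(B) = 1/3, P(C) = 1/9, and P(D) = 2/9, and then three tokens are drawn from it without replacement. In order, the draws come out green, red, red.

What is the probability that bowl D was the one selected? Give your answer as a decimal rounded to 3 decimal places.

Under each hypothesis, the probability of the observed sequence is: P(data | bowl A) = (5/10)(5/9)(4/8) = 5/36; P(data | bowl B) = (2/5)(3/4)(2/3) = 1/5; P(data | bowl C) = (1/6)(5/5)(4/4) = 1/6; P(data | bowl D) = (6/10)(4/9)(3/8) = 1/10.
Multiplying each by its prior: 1/3 · 5/36 = 5/108, 1/3 · 1/5 = 1/15, 1/9 · 1/6 = 1/54, 2/9 · 1/10 = 1/45; summing to 83/540.
So P(bowl D | data) = (1/45) / (83/540) = 12/83.

0.145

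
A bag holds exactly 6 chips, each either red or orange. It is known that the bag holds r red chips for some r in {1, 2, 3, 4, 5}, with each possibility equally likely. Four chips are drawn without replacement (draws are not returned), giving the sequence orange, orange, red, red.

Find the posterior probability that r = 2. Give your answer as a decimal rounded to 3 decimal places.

0.286

The likelihood of the observed sequence under each hypothesis: P(data | r = 1) = (5/6)(4/5)(1/4)(0/3) = 0; P(data | r = 2) = (4/6)(3/5)(2/4)(1/3) = 1/15; P(data | r = 3) = (3/6)(2/5)(3/4)(2/3) = 1/10; P(data | r = 4) = (2/6)(1/5)(4/4)(3/3) = 1/15; P(data | r = 5) = (1/6)(0/5) = 0.
Weighting by the prior gives 1/5 · 0 = 0, 1/5 · 1/15 = 1/75, 1/5 · 1/10 = 1/50, 1/5 · 1/15 = 1/75, 1/5 · 0 = 0; summing to 7/150.
So P(r = 2 | data) = (1/75) / (7/150) = 2/7.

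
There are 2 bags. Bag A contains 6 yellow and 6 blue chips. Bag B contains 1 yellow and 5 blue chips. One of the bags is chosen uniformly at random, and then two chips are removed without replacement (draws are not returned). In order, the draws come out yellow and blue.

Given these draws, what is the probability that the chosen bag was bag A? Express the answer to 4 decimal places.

Under each hypothesis, the probability of the observed sequence is: P(data | bag A) = (6/12)(6/11) = 3/11; P(data | bag B) = (1/6)(5/5) = 1/6.
The prior-weighted likelihoods are 1/2 · 3/11 = 3/22, 1/2 · 1/6 = 1/12; with total 29/132.
Therefore the posterior P(bag A | data) = (3/22) / (29/132) = 18/29.

0.6207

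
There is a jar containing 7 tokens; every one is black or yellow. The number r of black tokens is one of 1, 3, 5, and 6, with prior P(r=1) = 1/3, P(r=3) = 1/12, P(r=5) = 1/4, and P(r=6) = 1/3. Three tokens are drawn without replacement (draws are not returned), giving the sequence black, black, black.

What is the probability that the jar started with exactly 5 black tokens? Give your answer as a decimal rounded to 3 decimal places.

0.270

Compute the likelihood of the observed sequence for each case: P(data | r = 1) = (1/7)(0/6) = 0; P(data | r = 3) = (3/7)(2/6)(1/5) = 1/35; P(data | r = 5) = (5/7)(4/6)(3/5) = 2/7; P(data | r = 6) = (6/7)(5/6)(4/5) = 4/7.
Multiplying each by its prior: 1/3 · 0 = 0, 1/12 · 1/35 = 1/420, 1/4 · 2/7 = 1/14, 1/3 · 4/7 = 4/21; these sum to 37/140.
So P(r = 5 | data) = (1/14) / (37/140) = 10/37.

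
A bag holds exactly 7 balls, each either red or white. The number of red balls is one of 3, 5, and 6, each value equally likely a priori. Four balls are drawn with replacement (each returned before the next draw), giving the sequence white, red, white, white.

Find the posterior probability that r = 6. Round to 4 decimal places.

For each hypothesis, P(data | H) works out to: P(data | r = 3) = (4/7)(3/7)(4/7)(4/7) = 0.079967; P(data | r = 5) = (2/7)(5/7)(2/7)(2/7) = 0.01666; P(data | r = 6) = (1/7)(6/7)(1/7)(1/7) = 0.002499.
The prior-weighted likelihoods are 1/3 · 0.079967 = 0.026656, 1/3 · 0.01666 = 0.0055532, 1/3 · 0.002499 = 0.00083299; summing to 0.033042.
By Bayes' rule, P(r = 6 | data) = (0.00083299) / (0.033042) = 0.02521.

0.0252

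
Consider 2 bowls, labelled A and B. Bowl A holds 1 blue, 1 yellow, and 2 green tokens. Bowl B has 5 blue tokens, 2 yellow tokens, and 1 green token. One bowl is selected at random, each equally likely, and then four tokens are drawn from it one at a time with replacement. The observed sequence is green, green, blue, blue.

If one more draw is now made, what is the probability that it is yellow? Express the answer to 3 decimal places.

0.250

Compute the likelihood of the observed sequence for each case: P(data | bowl A) = (2/4)(2/4)(1/4)(1/4) = 0.015625; P(data | bowl B) = (1/8)(1/8)(5/8)(5/8) = 0.0061035.
Weighting by the prior gives 1/2 · 0.015625 = 0.0078125, 1/2 · 0.0061035 = 0.0030518; these sum to 0.010864.
Normalising, the posterior is P(bowl A | data) = 0.7191, P(bowl B | data) = 0.2809.
Averaging over the posterior, P(yellow next | data) = (1/4)(0.7191) + (1/4)(0.2809) = 0.25.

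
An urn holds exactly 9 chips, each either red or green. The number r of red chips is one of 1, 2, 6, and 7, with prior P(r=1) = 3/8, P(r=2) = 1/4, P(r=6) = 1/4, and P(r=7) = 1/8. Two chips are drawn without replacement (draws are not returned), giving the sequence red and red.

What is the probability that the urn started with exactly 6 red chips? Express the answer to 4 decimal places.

For each hypothesis, P(data | H) works out to: P(data | r = 1) = (1/9)(0/8) = 0; P(data | r = 2) = (2/9)(1/8) = 1/36; P(data | r = 6) = (6/9)(5/8) = 5/12; P(data | r = 7) = (7/9)(6/8) = 7/12.
The prior-weighted likelihoods are 3/8 · 0 = 0, 1/4 · 1/36 = 1/144, 1/4 · 5/12 = 5/48, 1/8 · 7/12 = 7/96; with total 53/288.
Hence P(r = 6 | data) = (5/48) / (53/288) = 30/53.

0.5660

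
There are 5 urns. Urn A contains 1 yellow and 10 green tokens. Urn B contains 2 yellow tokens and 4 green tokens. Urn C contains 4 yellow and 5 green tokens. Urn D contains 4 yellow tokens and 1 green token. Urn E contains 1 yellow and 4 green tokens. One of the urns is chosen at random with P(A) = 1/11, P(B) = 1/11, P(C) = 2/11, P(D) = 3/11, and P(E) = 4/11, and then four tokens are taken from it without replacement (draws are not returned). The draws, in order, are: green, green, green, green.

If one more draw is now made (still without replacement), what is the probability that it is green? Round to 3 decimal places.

The likelihood of the observed sequence under each hypothesis: P(data | urn A) = (10/11)(9/10)(8/9)(7/8) = 0.63636; P(data | urn B) = (4/6)(3/5)(2/4)(1/3) = 0.066667; P(data | urn C) = (5/9)(4/8)(3/7)(2/6) = 0.039683; P(data | urn D) = (1/5)(0/4) = 0; P(data | urn E) = (4/5)(3/4)(2/3)(1/2) = 0.2.
Weighting by the prior gives 1/11 · 0.63636 = 0.057851, 1/11 · 0.066667 = 0.0060606, 2/11 · 0.039683 = 0.007215, 3/11 · 0 = 0, 4/11 · 0.2 = 0.072727; these sum to 0.14385.
Dividing through by the total gives posterior P(urn A | data) = 0.40215, P(urn B | data) = 0.04213, P(urn C | data) = 0.050155, P(urn D | data) = 0, P(urn E | data) = 0.50556.
The predictive probability is P(green next | data) = (6/7)(0.40215) + (0)(0.04213) + (1/5)(0.050155) + (0)(0.50556) = 0.35473.

0.355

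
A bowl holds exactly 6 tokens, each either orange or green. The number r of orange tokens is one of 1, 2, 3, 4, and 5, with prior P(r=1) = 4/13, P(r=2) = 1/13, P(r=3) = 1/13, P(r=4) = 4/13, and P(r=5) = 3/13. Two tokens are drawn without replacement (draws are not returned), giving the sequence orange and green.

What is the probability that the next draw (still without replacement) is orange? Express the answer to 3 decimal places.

For each hypothesis, P(data | H) works out to: P(data | r = 1) = (1/6)(5/5) = 1/6; P(data | r = 2) = (2/6)(4/5) = 4/15; P(data | r = 3) = (3/6)(3/5) = 3/10; P(data | r = 4) = (4/6)(2/5) = 4/15; P(data | r = 5) = (5/6)(1/5) = 1/6.
The prior-weighted likelihoods are 4/13 · 1/6 = 2/39, 1/13 · 4/15 = 4/195, 1/13 · 3/10 = 3/130, 4/13 · 4/15 = 16/195, 3/13 · 1/6 = 1/26; these sum to 14/65.
Normalising, the posterior is P(r = 1 | data) = 5/21, P(r = 2 | data) = 2/21, P(r = 3 | data) = 3/28, P(r = 4 | data) = 8/21, P(r = 5 | data) = 5/28.
Averaging over the posterior, P(orange next | data) = (0)(5/21) + (1/4)(2/21) + (1/2)(3/28) + (3/4)(8/21) + (1)(5/28) = 13/24.

0.542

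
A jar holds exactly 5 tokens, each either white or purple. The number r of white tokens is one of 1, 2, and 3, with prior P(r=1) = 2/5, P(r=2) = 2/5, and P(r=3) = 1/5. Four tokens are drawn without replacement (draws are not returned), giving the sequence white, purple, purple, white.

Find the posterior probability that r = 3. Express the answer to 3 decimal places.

For each hypothesis, P(data | H) works out to: P(data | r = 1) = (1/5)(4/4)(3/3)(0/2) = 0; P(data | r = 2) = (2/5)(3/4)(2/3)(1/2) = 1/10; P(data | r = 3) = (3/5)(2/4)(1/3)(2/2) = 1/10.
Weighting by the prior gives 2/5 · 0 = 0, 2/5 · 1/10 = 1/25, 1/5 · 1/10 = 1/50; these sum to 3/50.
Hence P(r = 3 | data) = (1/50) / (3/50) = 1/3.

0.333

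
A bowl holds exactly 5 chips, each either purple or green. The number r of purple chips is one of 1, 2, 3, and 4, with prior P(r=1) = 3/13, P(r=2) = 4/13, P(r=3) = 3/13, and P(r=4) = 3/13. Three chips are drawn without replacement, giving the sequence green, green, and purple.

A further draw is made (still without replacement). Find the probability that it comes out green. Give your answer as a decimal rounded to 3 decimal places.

0.588

Under each hypothesis, the probability of the observed sequence is: P(data | r = 1) = (4/5)(3/4)(1/3) = 1/5; P(data | r = 2) = (3/5)(2/4)(2/3) = 1/5; P(data | r = 3) = (2/5)(1/4)(3/3) = 1/10; P(data | r = 4) = (1/5)(0/4) = 0.
Weighting by the prior gives 3/13 · 1/5 = 3/65, 4/13 · 1/5 = 4/65, 3/13 · 1/10 = 3/130, 3/13 · 0 = 0; these sum to 17/130.
Normalising, the posterior is P(r = 1 | data) = 6/17, P(r = 2 | data) = 8/17, P(r = 3 | data) = 3/17, P(r = 4 | data) = 0.
The predictive probability is P(green next | data) = (1)(6/17) + (1/2)(8/17) + (0)(3/17) = 10/17.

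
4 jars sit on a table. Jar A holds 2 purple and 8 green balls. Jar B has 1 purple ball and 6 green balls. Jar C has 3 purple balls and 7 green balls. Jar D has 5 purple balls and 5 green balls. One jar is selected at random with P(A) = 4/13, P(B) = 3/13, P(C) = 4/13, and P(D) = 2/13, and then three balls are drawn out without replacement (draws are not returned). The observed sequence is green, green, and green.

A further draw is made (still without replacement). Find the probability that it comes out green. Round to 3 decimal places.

Under each hypothesis, the probability of the observed sequence is: P(data | jar A) = (8/10)(7/9)(6/8) = 7/15; P(data | jar B) = (6/7)(5/6)(4/5) = 4/7; P(data | jar C) = (7/10)(6/9)(5/8) = 7/24; P(data | jar D) = (5/10)(4/9)(3/8) = 1/12.
Multiplying each by its prior: 4/13 · 7/15 = 28/195, 3/13 · 4/7 = 12/91, 4/13 · 7/24 = 7/78, 2/13 · 1/12 = 1/78; with total 172/455.
Normalising, the posterior is P(jar A | data) = 0.37984, P(jar B | data) = 0.34884, P(jar C | data) = 0.2374, P(jar D | data) = 0.033915.
Averaging over the posterior, P(green next | data) = (5/7)(0.37984) + (3/4)(0.34884) + (4/7)(0.2374) + (2/7)(0.033915) = 0.67829.

0.678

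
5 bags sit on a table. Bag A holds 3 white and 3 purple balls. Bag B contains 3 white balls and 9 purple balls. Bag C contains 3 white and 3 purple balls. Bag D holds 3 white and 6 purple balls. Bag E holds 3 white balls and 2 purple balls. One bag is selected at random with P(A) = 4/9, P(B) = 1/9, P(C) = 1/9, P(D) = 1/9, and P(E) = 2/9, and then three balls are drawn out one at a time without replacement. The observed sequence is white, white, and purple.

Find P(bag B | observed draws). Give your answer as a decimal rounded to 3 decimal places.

The likelihood of the observed sequence under each hypothesis: P(data | bag A) = (3/6)(2/5)(3/4) = 3/20; P(data | bag B) = (3/12)(2/11)(9/10) = 9/220; P(data | bag C) = (3/6)(2/5)(3/4) = 3/20; P(data | bag D) = (3/9)(2/8)(6/7) = 1/14; P(data | bag E) = (3/5)(2/4)(2/3) = 1/5.
The prior-weighted likelihoods are 4/9 · 3/20 = 1/15, 1/9 · 9/220 = 1/220, 1/9 · 3/20 = 1/60, 1/9 · 1/14 = 1/126, 2/9 · 1/5 = 2/45; summing to 54/385.
So P(bag B | data) = (1/220) / (54/385) = 7/216.

0.032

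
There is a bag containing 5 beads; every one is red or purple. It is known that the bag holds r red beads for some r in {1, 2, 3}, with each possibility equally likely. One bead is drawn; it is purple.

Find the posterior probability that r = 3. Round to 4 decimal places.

0.2222

Compute the likelihood of this draw for each case: P(data | r = 1) = (4/5) = 4/5; P(data | r = 2) = (3/5) = 3/5; P(data | r = 3) = (2/5) = 2/5.
Multiplying each by its prior: 1/3 · 4/5 = 4/15, 1/3 · 3/5 = 1/5, 1/3 · 2/5 = 2/15; these sum to 3/5.
Therefore the posterior P(r = 3 | data) = (2/15) / (3/5) = 2/9.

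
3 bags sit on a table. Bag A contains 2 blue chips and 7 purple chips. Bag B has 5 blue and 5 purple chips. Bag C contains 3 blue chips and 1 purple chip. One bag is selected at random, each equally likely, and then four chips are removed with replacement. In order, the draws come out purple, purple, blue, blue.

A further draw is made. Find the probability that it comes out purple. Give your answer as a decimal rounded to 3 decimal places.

0.496

The likelihood of the observed sequence under each hypothesis: P(data | bag A) = (7/9)(7/9)(2/9)(2/9) = 0.029873; P(data | bag B) = (5/10)(5/10)(5/10)(5/10) = 0.0625; P(data | bag C) = (1/4)(1/4)(3/4)(3/4) = 0.035156.
Weighting by the prior gives 1/3 · 0.029873 = 0.0099578, 1/3 · 0.0625 = 0.020833, 1/3 · 0.035156 = 0.011719; with total 0.04251.
Normalising, the posterior is P(bag A | data) = 0.23425, P(bag B | data) = 0.49008, P(bag C | data) = 0.27567.
Averaging over the posterior, P(purple next | data) = (7/9)(0.23425) + (1/2)(0.49008) + (1/4)(0.27567) = 0.49615.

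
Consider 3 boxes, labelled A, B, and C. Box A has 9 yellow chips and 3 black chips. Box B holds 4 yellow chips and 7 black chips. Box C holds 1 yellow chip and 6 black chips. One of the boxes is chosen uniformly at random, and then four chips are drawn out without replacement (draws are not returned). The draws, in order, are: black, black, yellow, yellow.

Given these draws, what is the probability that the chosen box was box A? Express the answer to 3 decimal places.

Under each hypothesis, the probability of the observed sequence is: P(data | box A) = (3/12)(2/11)(9/10)(8/9) = 2/55; P(data | box B) = (7/11)(6/10)(4/9)(3/8) = 7/110; P(data | box C) = (6/7)(5/6)(1/5)(0/4) = 0.
Multiplying each by its prior: 1/3 · 2/55 = 2/165, 1/3 · 7/110 = 7/330, 1/3 · 0 = 0; these sum to 1/30.
By Bayes' rule, P(box A | data) = (2/165) / (1/30) = 4/11.

0.364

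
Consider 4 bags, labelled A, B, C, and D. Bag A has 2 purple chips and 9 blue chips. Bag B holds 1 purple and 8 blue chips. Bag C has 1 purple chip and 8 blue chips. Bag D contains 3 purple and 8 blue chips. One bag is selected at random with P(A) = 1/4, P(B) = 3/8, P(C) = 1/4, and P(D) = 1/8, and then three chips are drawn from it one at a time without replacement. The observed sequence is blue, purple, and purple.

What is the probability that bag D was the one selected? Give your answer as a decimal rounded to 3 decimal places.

Compute the likelihood of the observed sequence for each case: P(data | bag A) = (9/11)(2/10)(1/9) = 1/55; P(data | bag B) = (8/9)(1/8)(0/7) = 0; P(data | bag C) = (8/9)(1/8)(0/7) = 0; P(data | bag D) = (8/11)(3/10)(2/9) = 8/165.
The prior-weighted likelihoods are 1/4 · 1/55 = 1/220, 3/8 · 0 = 0, 1/4 · 0 = 0, 1/8 · 8/165 = 1/165; summing to 7/660.
So P(bag D | data) = (1/165) / (7/660) = 4/7.

0.571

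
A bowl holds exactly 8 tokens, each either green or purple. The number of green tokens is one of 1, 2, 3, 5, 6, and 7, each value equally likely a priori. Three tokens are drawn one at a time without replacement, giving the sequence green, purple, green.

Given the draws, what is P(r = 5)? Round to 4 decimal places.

0.2941

Compute the likelihood of the observed sequence for each case: P(data | r = 1) = (1/8)(7/7)(0/6) = 0; P(data | r = 2) = (2/8)(6/7)(1/6) = 1/28; P(data | r = 3) = (3/8)(5/7)(2/6) = 5/56; P(data | r = 5) = (5/8)(3/7)(4/6) = 5/28; P(data | r = 6) = (6/8)(2/7)(5/6) = 5/28; P(data | r = 7) = (7/8)(1/7)(6/6) = 1/8.
Multiplying each by its prior: 1/6 · 0 = 0, 1/6 · 1/28 = 1/168, 1/6 · 5/56 = 5/336, 1/6 · 5/28 = 5/168, 1/6 · 5/28 = 5/168, 1/6 · 1/8 = 1/48; with total 17/168.
Hence P(r = 5 | data) = (5/168) / (17/168) = 5/17.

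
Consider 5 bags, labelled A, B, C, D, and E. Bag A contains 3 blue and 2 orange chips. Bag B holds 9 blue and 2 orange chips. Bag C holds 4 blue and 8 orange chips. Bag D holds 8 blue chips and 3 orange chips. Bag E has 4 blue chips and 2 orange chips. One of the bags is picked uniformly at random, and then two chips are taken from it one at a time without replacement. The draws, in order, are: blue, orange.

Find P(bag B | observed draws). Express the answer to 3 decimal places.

0.137

Compute the likelihood of the observed sequence for each case: P(data | bag A) = (3/5)(2/4) = 3/10; P(data | bag B) = (9/11)(2/10) = 9/55; P(data | bag C) = (4/12)(8/11) = 8/33; P(data | bag D) = (8/11)(3/10) = 12/55; P(data | bag E) = (4/6)(2/5) = 4/15.
Weighting by the prior gives 1/5 · 3/10 = 3/50, 1/5 · 9/55 = 9/275, 1/5 · 8/33 = 8/165, 1/5 · 12/55 = 12/275, 1/5 · 4/15 = 4/75; with total 131/550.
By Bayes' rule, P(bag B | data) = (9/275) / (131/550) = 18/131.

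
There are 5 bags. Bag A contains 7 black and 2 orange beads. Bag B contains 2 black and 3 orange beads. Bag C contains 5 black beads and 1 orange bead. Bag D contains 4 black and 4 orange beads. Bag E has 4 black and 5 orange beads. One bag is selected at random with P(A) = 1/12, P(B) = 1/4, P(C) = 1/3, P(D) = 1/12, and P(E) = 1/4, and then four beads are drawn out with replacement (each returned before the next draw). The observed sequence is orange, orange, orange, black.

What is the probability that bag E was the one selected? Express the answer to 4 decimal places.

Under each hypothesis, the probability of the observed sequence is: P(data | bag A) = (2/9)(2/9)(2/9)(7/9) = 0.0085353; P(data | bag B) = (3/5)(3/5)(3/5)(2/5) = 0.0864; P(data | bag C) = (1/6)(1/6)(1/6)(5/6) = 0.003858; P(data | bag D) = (4/8)(4/8)(4/8)(4/8) = 0.0625; P(data | bag E) = (5/9)(5/9)(5/9)(4/9) = 0.076208.
Multiplying each by its prior: 1/12 · 0.0085353 = 0.00071127, 1/4 · 0.0864 = 0.0216, 1/3 · 0.003858 = 0.001286, 1/12 · 0.0625 = 0.0052083, 1/4 · 0.076208 = 0.019052; with total 0.047858.
So P(bag E | data) = (0.019052) / (0.047858) = 0.3981.

0.3981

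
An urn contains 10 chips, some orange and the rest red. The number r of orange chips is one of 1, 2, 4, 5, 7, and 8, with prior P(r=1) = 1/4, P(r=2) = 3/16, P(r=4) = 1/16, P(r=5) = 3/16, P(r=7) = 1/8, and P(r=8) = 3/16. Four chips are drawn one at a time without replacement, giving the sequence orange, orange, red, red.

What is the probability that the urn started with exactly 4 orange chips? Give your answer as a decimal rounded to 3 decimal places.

The likelihood of the observed sequence under each hypothesis: P(data | r = 1) = (1/10)(0/9) = 0; P(data | r = 2) = (2/10)(1/9)(8/8)(7/7) = 1/45; P(data | r = 4) = (4/10)(3/9)(6/8)(5/7) = 1/14; P(data | r = 5) = (5/10)(4/9)(5/8)(4/7) = 5/63; P(data | r = 7) = (7/10)(6/9)(3/8)(2/7) = 1/20; P(data | r = 8) = (8/10)(7/9)(2/8)(1/7) = 1/45.
The prior-weighted likelihoods are 1/4 · 0 = 0, 3/16 · 1/45 = 1/240, 1/16 · 1/14 = 1/224, 3/16 · 5/63 = 5/336, 1/8 · 1/20 = 1/160, 3/16 · 1/45 = 1/240; with total 19/560.
Hence P(r = 4 | data) = (1/224) / (19/560) = 5/38.

0.132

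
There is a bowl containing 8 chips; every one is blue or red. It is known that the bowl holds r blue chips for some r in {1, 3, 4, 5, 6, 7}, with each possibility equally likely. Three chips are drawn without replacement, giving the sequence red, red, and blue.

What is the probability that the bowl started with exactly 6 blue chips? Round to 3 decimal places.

The likelihood of the observed sequence under each hypothesis: P(data | r = 1) = (7/8)(6/7)(1/6) = 1/8; P(data | r = 3) = (5/8)(4/7)(3/6) = 5/28; P(data | r = 4) = (4/8)(3/7)(4/6) = 1/7; P(data | r = 5) = (3/8)(2/7)(5/6) = 5/56; P(data | r = 6) = (2/8)(1/7)(6/6) = 1/28; P(data | r = 7) = (1/8)(0/7) = 0.
Weighting by the prior gives 1/6 · 1/8 = 1/48, 1/6 · 5/28 = 5/168, 1/6 · 1/7 = 1/42, 1/6 · 5/56 = 5/336, 1/6 · 1/28 = 1/168, 1/6 · 0 = 0; these sum to 2/21.
Therefore the posterior P(r = 6 | data) = (1/168) / (2/21) = 1/16.

0.063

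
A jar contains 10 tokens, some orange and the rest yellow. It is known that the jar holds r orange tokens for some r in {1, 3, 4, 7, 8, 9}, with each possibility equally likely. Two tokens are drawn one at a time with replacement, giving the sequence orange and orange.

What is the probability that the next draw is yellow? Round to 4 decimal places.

Compute the likelihood of the observed sequence for each case: P(data | r = 1) = (1/10)(1/10) = 1/100; P(data | r = 3) = (3/10)(3/10) = 9/100; P(data | r = 4) = (4/10)(4/10) = 4/25; P(data | r = 7) = (7/10)(7/10) = 49/100; P(data | r = 8) = (8/10)(8/10) = 16/25; P(data | r = 9) = (9/10)(9/10) = 81/100.
Weighting by the prior gives 1/6 · 1/100 = 1/600, 1/6 · 9/100 = 3/200, 1/6 · 4/25 = 2/75, 1/6 · 49/100 = 49/600, 1/6 · 16/25 = 8/75, 1/6 · 81/100 = 27/200; summing to 11/30.
Normalising, the posterior is P(r = 1 | data) = 1/220, P(r = 3 | data) = 9/220, P(r = 4 | data) = 4/55, P(r = 7 | data) = 49/220, P(r = 8 | data) = 16/55, P(r = 9 | data) = 81/220.
The predictive probability is P(yellow next | data) = (9/10)(1/220) + (7/10)(9/220) + (3/5)(4/55) + (3/10)(49/220) + (1/5)(16/55) + (1/10)(81/220) = 131/550.

0.2382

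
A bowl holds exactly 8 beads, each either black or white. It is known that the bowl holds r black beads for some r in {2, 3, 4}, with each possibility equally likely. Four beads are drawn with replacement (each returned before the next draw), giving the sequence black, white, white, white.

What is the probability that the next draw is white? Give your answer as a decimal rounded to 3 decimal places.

Compute the likelihood of the observed sequence for each case: P(data | r = 2) = (2/8)(6/8)(6/8)(6/8) = 0.10547; P(data | r = 3) = (3/8)(5/8)(5/8)(5/8) = 0.091553; P(data | r = 4) = (4/8)(4/8)(4/8)(4/8) = 0.0625.
The prior-weighted likelihoods are 1/3 · 0.10547 = 0.035156, 1/3 · 0.091553 = 0.030518, 1/3 · 0.0625 = 0.020833; with total 0.086507.
The posterior is then P(r = 2 | data) = 0.4064, P(r = 3 | data) = 0.35278, P(r = 4 | data) = 0.24083.
The predictive probability is P(white next | data) = (3/4)(0.4064) + (5/8)(0.35278) + (1/2)(0.24083) = 0.6457.

0.646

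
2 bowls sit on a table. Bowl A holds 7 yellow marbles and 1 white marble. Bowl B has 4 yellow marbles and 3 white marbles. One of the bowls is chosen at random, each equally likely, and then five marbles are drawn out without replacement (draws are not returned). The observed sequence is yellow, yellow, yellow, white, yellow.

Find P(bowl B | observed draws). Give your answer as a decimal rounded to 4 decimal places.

0.1860

Under each hypothesis, the probability of the observed sequence is: P(data | bowl A) = (7/8)(6/7)(5/6)(1/5)(4/4) = 1/8; P(data | bowl B) = (4/7)(3/6)(2/5)(3/4)(1/3) = 1/35.
Weighting by the prior gives 1/2 · 1/8 = 1/16, 1/2 · 1/35 = 1/70; these sum to 43/560.
By Bayes' rule, P(bowl B | data) = (1/70) / (43/560) = 8/43.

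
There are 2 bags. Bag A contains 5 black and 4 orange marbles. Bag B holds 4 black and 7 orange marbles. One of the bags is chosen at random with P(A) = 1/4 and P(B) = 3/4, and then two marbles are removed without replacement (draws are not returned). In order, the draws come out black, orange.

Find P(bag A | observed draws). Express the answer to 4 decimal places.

Under each hypothesis, the probability of the observed sequence is: P(data | bag A) = (5/9)(4/8) = 0.27778; P(data | bag B) = (4/11)(7/10) = 0.25455.
Multiplying each by its prior: 1/4 · 0.27778 = 0.069444, 3/4 · 0.25455 = 0.19091; summing to 0.26035.
Hence P(bag A | data) = (0.069444) / (0.26035) = 0.26673.

0.2667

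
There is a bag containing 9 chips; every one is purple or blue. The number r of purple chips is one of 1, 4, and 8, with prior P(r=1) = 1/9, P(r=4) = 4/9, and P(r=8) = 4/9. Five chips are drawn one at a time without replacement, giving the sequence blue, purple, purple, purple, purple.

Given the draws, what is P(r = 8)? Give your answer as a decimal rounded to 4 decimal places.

The likelihood of the observed sequence under each hypothesis: P(data | r = 1) = (8/9)(1/8)(0/7) = 0; P(data | r = 4) = (5/9)(4/8)(3/7)(2/6)(1/5) = 1/126; P(data | r = 8) = (1/9)(8/8)(7/7)(6/6)(5/5) = 1/9.
The prior-weighted likelihoods are 1/9 · 0 = 0, 4/9 · 1/126 = 2/567, 4/9 · 1/9 = 4/81; with total 10/189.
By Bayes' rule, P(r = 8 | data) = (4/81) / (10/189) = 14/15.

0.9333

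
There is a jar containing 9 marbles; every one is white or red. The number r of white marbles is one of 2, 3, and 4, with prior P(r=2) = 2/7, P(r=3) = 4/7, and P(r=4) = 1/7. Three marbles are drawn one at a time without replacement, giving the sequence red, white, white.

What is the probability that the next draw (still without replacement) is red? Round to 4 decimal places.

For each hypothesis, P(data | H) works out to: P(data | r = 2) = (7/9)(2/8)(1/7) = 1/36; P(data | r = 3) = (6/9)(3/8)(2/7) = 1/14; P(data | r = 4) = (5/9)(4/8)(3/7) = 5/42.
Weighting by the prior gives 2/7 · 1/36 = 1/126, 4/7 · 1/14 = 2/49, 1/7 · 5/42 = 5/294; summing to 29/441.
Normalising, the posterior is P(r = 2 | data) = 7/58, P(r = 3 | data) = 18/29, P(r = 4 | data) = 15/58.
Averaging over the posterior, P(red next | data) = (1)(7/58) + (5/6)(18/29) + (2/3)(15/58) = 47/58.

0.8103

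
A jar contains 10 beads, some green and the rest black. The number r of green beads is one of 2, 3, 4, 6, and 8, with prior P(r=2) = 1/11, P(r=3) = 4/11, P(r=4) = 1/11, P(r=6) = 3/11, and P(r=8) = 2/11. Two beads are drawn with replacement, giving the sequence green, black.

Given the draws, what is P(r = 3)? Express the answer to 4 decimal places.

Compute the likelihood of the observed sequence for each case: P(data | r = 2) = (2/10)(8/10) = 4/25; P(data | r = 3) = (3/10)(7/10) = 21/100; P(data | r = 4) = (4/10)(6/10) = 6/25; P(data | r = 6) = (6/10)(4/10) = 6/25; P(data | r = 8) = (8/10)(2/10) = 4/25.
The prior-weighted likelihoods are 1/11 · 4/25 = 4/275, 4/11 · 21/100 = 21/275, 1/11 · 6/25 = 6/275, 3/11 · 6/25 = 18/275, 2/11 · 4/25 = 8/275; summing to 57/275.
So P(r = 3 | data) = (21/275) / (57/275) = 7/19.

0.3684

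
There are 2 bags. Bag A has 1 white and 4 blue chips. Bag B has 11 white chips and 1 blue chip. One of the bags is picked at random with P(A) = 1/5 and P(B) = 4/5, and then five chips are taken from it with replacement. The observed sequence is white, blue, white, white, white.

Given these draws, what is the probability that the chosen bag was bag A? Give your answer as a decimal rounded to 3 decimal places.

Under each hypothesis, the probability of the observed sequence is: P(data | bag A) = (1/5)(4/5)(1/5)(1/5)(1/5) = 0.00128; P(data | bag B) = (11/12)(1/12)(11/12)(11/12)(11/12) = 0.058839.
Weighting by the prior gives 1/5 · 0.00128 = 0.000256, 4/5 · 0.058839 = 0.047071; with total 0.047327.
Hence P(bag A | data) = (0.000256) / (0.047327) = 0.0054092.

0.005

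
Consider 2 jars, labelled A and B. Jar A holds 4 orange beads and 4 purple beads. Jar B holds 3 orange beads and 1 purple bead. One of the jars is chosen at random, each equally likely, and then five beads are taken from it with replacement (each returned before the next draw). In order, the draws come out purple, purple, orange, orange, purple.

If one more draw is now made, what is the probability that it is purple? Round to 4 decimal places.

0.4451

The likelihood of the observed sequence under each hypothesis: P(data | jar A) = (4/8)(4/8)(4/8)(4/8)(4/8) = 0.03125; P(data | jar B) = (1/4)(1/4)(3/4)(3/4)(1/4) = 0.0087891.
Weighting by the prior gives 1/2 · 0.03125 = 0.015625, 1/2 · 0.0087891 = 0.0043945; these sum to 0.02002.
Dividing through by the total gives posterior P(jar A | data) = 0.78049, P(jar B | data) = 0.21951.
Averaging over the posterior, P(purple next | data) = (1/2)(0.78049) + (1/4)(0.21951) = 0.44512.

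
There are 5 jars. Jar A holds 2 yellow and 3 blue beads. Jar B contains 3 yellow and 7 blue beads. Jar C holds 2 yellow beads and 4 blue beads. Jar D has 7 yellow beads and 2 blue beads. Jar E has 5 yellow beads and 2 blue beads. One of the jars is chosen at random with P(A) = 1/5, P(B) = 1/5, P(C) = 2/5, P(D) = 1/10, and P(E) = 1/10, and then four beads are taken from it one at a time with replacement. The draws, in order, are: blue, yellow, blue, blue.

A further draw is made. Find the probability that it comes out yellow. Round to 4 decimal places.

0.3519

Compute the likelihood of the observed sequence for each case: P(data | jar A) = (3/5)(2/5)(3/5)(3/5) = 0.0864; P(data | jar B) = (7/10)(3/10)(7/10)(7/10) = 0.1029; P(data | jar C) = (4/6)(2/6)(4/6)(4/6) = 0.098765; P(data | jar D) = (2/9)(7/9)(2/9)(2/9) = 0.0085353; P(data | jar E) = (2/7)(5/7)(2/7)(2/7) = 0.01666.
Multiplying each by its prior: 1/5 · 0.0864 = 0.01728, 1/5 · 0.1029 = 0.02058, 2/5 · 0.098765 = 0.039506, 1/10 · 0.0085353 = 0.00085353, 1/10 · 0.01666 = 0.001666; these sum to 0.079886.
The posterior is then P(jar A | data) = 0.21631, P(jar B | data) = 0.25762, P(jar C | data) = 0.49453, P(jar D | data) = 0.010684, P(jar E | data) = 0.020854.
Averaging over the posterior, P(yellow next | data) = (2/5)(0.21631) + (3/10)(0.25762) + (1/3)(0.49453) + (7/9)(0.010684) + (5/7)(0.020854) = 0.35186.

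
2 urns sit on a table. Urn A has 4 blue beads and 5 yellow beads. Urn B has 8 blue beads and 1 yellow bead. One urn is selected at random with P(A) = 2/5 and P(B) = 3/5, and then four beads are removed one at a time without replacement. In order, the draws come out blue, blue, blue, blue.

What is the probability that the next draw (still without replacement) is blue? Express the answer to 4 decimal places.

0.7925

The likelihood of the observed sequence under each hypothesis: P(data | urn A) = (4/9)(3/8)(2/7)(1/6) = 1/126; P(data | urn B) = (8/9)(7/8)(6/7)(5/6) = 5/9.
Weighting by the prior gives 2/5 · 1/126 = 1/315, 3/5 · 5/9 = 1/3; summing to 106/315.
Dividing through by the total gives posterior P(urn A | data) = 1/106, P(urn B | data) = 105/106.
So P(blue next | data) = Σ P(blue next | H) P(H | data) = (0)(1/106) + (4/5)(105/106) = 42/53.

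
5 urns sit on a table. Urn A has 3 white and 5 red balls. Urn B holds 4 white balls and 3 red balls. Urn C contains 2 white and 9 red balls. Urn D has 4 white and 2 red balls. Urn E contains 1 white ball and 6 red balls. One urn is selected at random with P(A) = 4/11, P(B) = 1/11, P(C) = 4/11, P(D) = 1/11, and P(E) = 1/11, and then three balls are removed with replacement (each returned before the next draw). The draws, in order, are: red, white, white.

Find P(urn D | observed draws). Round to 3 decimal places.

The likelihood of the observed sequence under each hypothesis: P(data | urn A) = (5/8)(3/8)(3/8) = 0.087891; P(data | urn B) = (3/7)(4/7)(4/7) = 0.13994; P(data | urn C) = (9/11)(2/11)(2/11) = 0.027047; P(data | urn D) = (2/6)(4/6)(4/6) = 0.14815; P(data | urn E) = (6/7)(1/7)(1/7) = 0.017493.
Multiplying each by its prior: 4/11 · 0.087891 = 0.03196, 1/11 · 0.13994 = 0.012722, 4/11 · 0.027047 = 0.0098354, 1/11 · 0.14815 = 0.013468, 1/11 · 0.017493 = 0.0015902; with total 0.069576.
By Bayes' rule, P(urn D | data) = (0.013468) / (0.069576) = 0.19357.

0.194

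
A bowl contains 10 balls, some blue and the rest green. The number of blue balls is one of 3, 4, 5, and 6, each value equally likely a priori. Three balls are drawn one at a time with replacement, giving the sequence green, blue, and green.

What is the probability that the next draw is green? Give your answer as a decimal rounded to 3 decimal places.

Compute the likelihood of the observed sequence for each case: P(data | r = 3) = (7/10)(3/10)(7/10) = 0.147; P(data | r = 4) = (6/10)(4/10)(6/10) = 0.144; P(data | r = 5) = (5/10)(5/10)(5/10) = 0.125; P(data | r = 6) = (4/10)(6/10)(4/10) = 0.096.
Weighting by the prior gives 1/4 · 0.147 = 0.03675, 1/4 · 0.144 = 0.036, 1/4 · 0.125 = 0.03125, 1/4 · 0.096 = 0.024; summing to 0.128.
Dividing through by the total gives posterior P(r = 3 | data) = 0.28711, P(r = 4 | data) = 0.28125, P(r = 5 | data) = 0.24414, P(r = 6 | data) = 0.1875.
So P(green next | data) = Σ P(green next | H) P(H | data) = (7/10)(0.28711) + (3/5)(0.28125) + (1/2)(0.24414) + (2/5)(0.1875) = 0.5668.

0.567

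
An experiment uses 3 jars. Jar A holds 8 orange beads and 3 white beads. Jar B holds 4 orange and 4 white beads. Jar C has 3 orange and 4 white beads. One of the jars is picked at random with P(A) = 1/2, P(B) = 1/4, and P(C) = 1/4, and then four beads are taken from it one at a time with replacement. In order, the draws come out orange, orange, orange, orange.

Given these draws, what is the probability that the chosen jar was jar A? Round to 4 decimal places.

For each hypothesis, P(data | H) works out to: P(data | jar A) = (8/11)(8/11)(8/11)(8/11) = 0.27976; P(data | jar B) = (4/8)(4/8)(4/8)(4/8) = 0.0625; P(data | jar C) = (3/7)(3/7)(3/7)(3/7) = 0.033736.
The prior-weighted likelihoods are 1/2 · 0.27976 = 0.13988, 1/4 · 0.0625 = 0.015625, 1/4 · 0.033736 = 0.008434; these sum to 0.16394.
Hence P(jar A | data) = (0.13988) / (0.16394) = 0.85325.

0.8532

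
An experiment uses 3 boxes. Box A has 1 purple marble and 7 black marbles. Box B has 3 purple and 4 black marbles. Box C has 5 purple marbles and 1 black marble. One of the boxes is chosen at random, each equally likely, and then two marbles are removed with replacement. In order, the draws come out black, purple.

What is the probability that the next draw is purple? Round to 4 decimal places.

0.4752

Under each hypothesis, the probability of the observed sequence is: P(data | box A) = (7/8)(1/8) = 0.10938; P(data | box B) = (4/7)(3/7) = 0.2449; P(data | box C) = (1/6)(5/6) = 0.13889.
The prior-weighted likelihoods are 1/3 · 0.10938 = 0.036458, 1/3 · 0.2449 = 0.081633, 1/3 · 0.13889 = 0.046296; with total 0.16439.
Normalising, the posterior is P(box A | data) = 0.22178, P(box B | data) = 0.49659, P(box C | data) = 0.28163.
So P(purple next | data) = Σ P(purple next | H) P(H | data) = (1/8)(0.22178) + (3/7)(0.49659) + (5/6)(0.28163) = 0.47524.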